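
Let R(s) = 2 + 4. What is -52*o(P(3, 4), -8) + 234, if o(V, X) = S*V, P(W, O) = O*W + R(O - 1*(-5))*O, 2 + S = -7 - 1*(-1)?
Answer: 15210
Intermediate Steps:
R(s) = 6
S = -8 (S = -2 + (-7 - 1*(-1)) = -2 + (-7 + 1) = -2 - 6 = -8)
P(W, O) = 6*O + O*W (P(W, O) = O*W + 6*O = 6*O + O*W)
o(V, X) = -8*V
-52*o(P(3, 4), -8) + 234 = -(-416)*4*(6 + 3) + 234 = -(-416)*4*9 + 234 = -(-416)*36 + 234 = -52*(-288) + 234 = 14976 + 234 = 15210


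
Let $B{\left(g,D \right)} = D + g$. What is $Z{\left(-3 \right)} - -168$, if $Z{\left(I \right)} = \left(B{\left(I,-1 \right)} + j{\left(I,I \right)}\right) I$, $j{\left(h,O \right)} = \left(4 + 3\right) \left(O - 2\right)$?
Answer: $285$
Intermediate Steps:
$j{\left(h,O \right)} = -14 + 7 O$ ($j{\left(h,O \right)} = 7 \left(-2 + O\right) = -14 + 7 O$)
$Z{\left(I \right)} = I \left(-15 + 8 I\right)$ ($Z{\left(I \right)} = \left(\left(-1 + I\right) + \left(-14 + 7 I\right)\right) I = \left(-15 + 8 I\right) I = I \left(-15 + 8 I\right)$)
$Z{\left(-3 \right)} - -168 = - 3 \left(-15 + 8 \left(-3\right)\right) - -168 = - 3 \left(-15 - 24\right) + 168 = \left(-3\right) \left(-39\right) + 168 = 117 + 168 = 285$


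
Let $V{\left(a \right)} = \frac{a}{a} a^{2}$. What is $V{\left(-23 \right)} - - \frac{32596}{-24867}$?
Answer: $\frac{13122047}{24867} \approx 527.69$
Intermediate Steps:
$V{\left(a \right)} = a^{2}$ ($V{\left(a \right)} = 1 a^{2} = a^{2}$)
$V{\left(-23 \right)} - - \frac{32596}{-24867} = \left(-23\right)^{2} - - \frac{32596}{-24867} = 529 - \left(-32596\right) \left(- \frac{1}{24867}\right) = 529 - \frac{32596}{24867} = \frac{13122047}{24867}$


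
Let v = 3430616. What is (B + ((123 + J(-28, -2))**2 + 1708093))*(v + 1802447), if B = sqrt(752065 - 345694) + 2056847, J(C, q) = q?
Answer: 19778785486603 + 5233063*sqrt(406371) ≈ 1.9782e+13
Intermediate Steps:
B = 2056847 + sqrt(406371) (B = sqrt(406371) + 2056847 = 2056847 + sqrt(406371) ≈ 2.0575e+6)
(B + ((123 + J(-28, -2))**2 + 1708093))*(v + 1802447) = ((2056847 + sqrt(406371)) + ((123 - 2)**2 + 1708093))*(3430616 + 1802447) = ((2056847 + sqrt(406371)) + (121**2 + 1708093))*5233063 = ((2056847 + sqrt(406371)) + (14641 + 1708093))*5233063 = ((2056847 + sqrt(406371)) + 1722734)*5233063 = (3779581 + sqrt(406371))*5233063 = 19778785486603 + 5233063*sqrt(406371)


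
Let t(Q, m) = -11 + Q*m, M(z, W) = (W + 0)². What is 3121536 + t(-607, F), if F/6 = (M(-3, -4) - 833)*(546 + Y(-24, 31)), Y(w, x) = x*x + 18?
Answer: 4540780375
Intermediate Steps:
M(z, W) = W²
Y(w, x) = 18 + x² (Y(w, x) = x² + 18 = 18 + x²)
F = -7475550 (F = 6*(((-4)² - 833)*(546 + (18 + 31²))) = 6*((16 - 833)*(546 + (18 + 961))) = 6*(-817*(546 + 979)) = 6*(-817*1525) = 6*(-1245925) = -7475550)
3121536 + t(-607, F) = 3121536 + (-11 - 607*(-7475550)) = 3121536 + (-11 + 4537658850) = 3121536 + 4537658839 = 4540780375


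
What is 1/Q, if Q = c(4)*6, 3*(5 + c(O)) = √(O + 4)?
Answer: -15/434 - √2/217 ≈ -0.041079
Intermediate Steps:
c(O) = -5 + √(4 + O)/3 (c(O) = -5 + √(O + 4)/3 = -5 + √(4 + O)/3)
Q = -30 + 4*√2 (Q = (-5 + √(4 + 4)/3)*6 = (-5 + √8/3)*6 = (-5 + (2*√2)/3)*6 = (-5 + 2*√2/3)*6 = -30 + 4*√2 ≈ -24.343)
1/Q = 1/(-30 + 4*√2)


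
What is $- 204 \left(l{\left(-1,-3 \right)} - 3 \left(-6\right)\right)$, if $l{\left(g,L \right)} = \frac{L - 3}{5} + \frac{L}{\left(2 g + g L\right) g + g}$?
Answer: $- \frac{18666}{5} \approx -3733.2$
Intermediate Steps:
$l{\left(g,L \right)} = - \frac{3}{5} + \frac{L}{5} + \frac{L}{g + g \left(2 g + L g\right)}$ ($l{\left(g,L \right)} = \left(L - 3\right) \frac{1}{5} + \frac{L}{\left(2 g + L g\right) g + g} = \left(-3 + L\right) \frac{1}{5} + \frac{L}{g \left(2 g + L g\right) + g} = \left(- \frac{3}{5} + \frac{L}{5}\right) + \frac{L}{g + g \left(2 g + L g\right)} = - \frac{3}{5} + \frac{L}{5} + \frac{L}{g + g \left(2 g + L g\right)}$)
$- 204 \left(l{\left(-1,-3 \right)} - 3 \left(-6\right)\right) = - 204 \left(\frac{- 6 \left(-1\right)^{2} - -3 + 5 \left(-3\right) - -3 + \left(-3\right)^{2} \left(-1\right)^{2} - - 3 \left(-1\right)^{2}}{5 \left(-1\right) \left(1 + 2 \left(-1\right) - -3\right)} - 3 \left(-6\right)\right) = - 204 \left(\frac{1}{5} \left(-1\right) \frac{1}{1 - 2 + 3} \left(\left(-6\right) 1 + 3 - 15 + 3 + 9 \cdot 1 - \left(-3\right) 1\right) - -18\right) = - 204 \left(\frac{1}{5} \left(-1\right) \frac{1}{2} \left(-6 + 3 - 15 + 3 + 9 + 3\right) + 18\right) = - 204 \left(\frac{1}{5} \left(-1\right) \frac{1}{2} \left(-3\right) + 18\right) = - 204 \left(\frac{3}{10} + 18\right) = \left(-204\right) \frac{183}{10} = - \frac{18666}{5}$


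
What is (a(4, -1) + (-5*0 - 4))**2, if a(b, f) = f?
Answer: 25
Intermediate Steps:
(a(4, -1) + (-5*0 - 4))**2 = (-1 + (-5*0 - 4))**2 = (-1 + (0 - 4))**2 = (-1 - 4)**2 = (-5)**2 = 25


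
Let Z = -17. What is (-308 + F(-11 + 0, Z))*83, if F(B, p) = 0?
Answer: -25564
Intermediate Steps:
(-308 + F(-11 + 0, Z))*83 = (-308 + 0)*83 = -308*83 = -25564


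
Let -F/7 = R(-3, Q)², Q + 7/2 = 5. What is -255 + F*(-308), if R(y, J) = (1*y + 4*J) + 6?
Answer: 174381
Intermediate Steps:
Q = 3/2 (Q = -7/2 + 5 = 3/2 ≈ 1.5000)
R(y, J) = 6 + y + 4*J (R(y, J) = (y + 4*J) + 6 = 6 + y + 4*J)
F = -567 (F = -7*(6 - 3 + 4*(3/2))² = -7*(6 - 3 + 6)² = -7*9² = -7*81 = -567)
-255 + F*(-308) = -255 - 567*(-308) = -255 + 174636 = 174381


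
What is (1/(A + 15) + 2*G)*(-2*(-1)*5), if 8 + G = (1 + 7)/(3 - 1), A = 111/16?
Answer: -27920/351 ≈ -79.544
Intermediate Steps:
A = 111/16 (A = 111*(1/16) = 111/16 ≈ 6.9375)
G = -4 (G = -8 + (1 + 7)/(3 - 1) = -8 + 8/2 = -8 + 8*(1/2) = -8 + 4 = -4)
(1/(A + 15) + 2*G)*(-2*(-1)*5) = (1/(111/16 + 15) + 2*(-4))*(-2*(-1)*5) = (1/(351/16) - 8)*(2*5) = (16/351 - 8)*10 = -2792/351*10 = -27920/351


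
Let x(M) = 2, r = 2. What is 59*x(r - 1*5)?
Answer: 118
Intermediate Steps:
59*x(r - 1*5) = 59*2 = 118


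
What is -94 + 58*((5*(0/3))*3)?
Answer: -94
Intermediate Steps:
-94 + 58*((5*(0/3))*3) = -94 + 58*((5*(0*(⅓)))*3) = -94 + 58*((5*0)*3) = -94 + 58*(0*3) = -94 + 58*0 = -94 + 0 = -94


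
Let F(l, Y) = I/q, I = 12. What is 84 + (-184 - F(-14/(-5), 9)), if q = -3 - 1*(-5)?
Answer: -106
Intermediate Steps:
q = 2 (q = -3 + 5 = 2)
F(l, Y) = 6 (F(l, Y) = 12/2 = 12*(1/2) = 6)
84 + (-184 - F(-14/(-5), 9)) = 84 + (-184 - 1*6) = 84 + (-184 - 6) = 84 - 190 = -106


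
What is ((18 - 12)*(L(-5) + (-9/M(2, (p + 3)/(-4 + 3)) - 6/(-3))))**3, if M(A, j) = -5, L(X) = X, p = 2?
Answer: -46656/125 ≈ -373.25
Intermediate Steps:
((18 - 12)*(L(-5) + (-9/M(2, (p + 3)/(-4 + 3)) - 6/(-3))))**3 = ((18 - 12)*(-5 + (-9/(-5) - 6/(-3))))**3 = (6*(-5 + (-9*(-1/5) - 6*(-1/3))))**3 = (6*(-5 + (9/5 + 2)))**3 = (6*(-5 + 19/5))**3 = (6*(-6/5))**3 = (-36/5)**3 = -46656/125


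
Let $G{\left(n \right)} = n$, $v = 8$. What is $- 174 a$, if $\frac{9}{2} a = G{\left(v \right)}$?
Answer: $- \frac{928}{3} \approx -309.33$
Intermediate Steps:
$a = \frac{16}{9}$ ($a = \frac{2}{9} \cdot 8 = \frac{16}{9} \approx 1.7778$)
$- 174 a = \left(-174\right) \frac{16}{9} = - \frac{928}{3}$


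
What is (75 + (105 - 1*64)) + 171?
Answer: 287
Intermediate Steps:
(75 + (105 - 1*64)) + 171 = (75 + (105 - 64)) + 171 = (75 + 41) + 171 = 116 + 171 = 287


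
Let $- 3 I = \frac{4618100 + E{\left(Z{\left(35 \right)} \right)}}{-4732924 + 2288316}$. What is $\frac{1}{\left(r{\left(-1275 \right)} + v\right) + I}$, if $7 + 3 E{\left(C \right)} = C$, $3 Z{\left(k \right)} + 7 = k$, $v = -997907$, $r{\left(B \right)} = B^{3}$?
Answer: $- \frac{66004416}{136871362896194405} \approx -4.8224 \cdot 10^{-10}$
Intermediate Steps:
$Z{\left(k \right)} = - \frac{7}{3} + \frac{k}{3}$
$E{\left(C \right)} = - \frac{7}{3} + \frac{C}{3}$
$I = \frac{41562907}{66004416}$ ($I = - \frac{\left(4618100 - \left(\frac{7}{3} - \frac{- \frac{7}{3} + \frac{1}{3} \cdot 35}{3}\right)\right) \frac{1}{-4732924 + 2288316}}{3} = - \frac{\left(4618100 - \left(\frac{7}{3} - \frac{- \frac{7}{3} + \frac{35}{3}}{3}\right)\right) \frac{1}{-2444608}}{3} = - \frac{\left(4618100 + \left(- \frac{7}{3} + \frac{1}{3} \cdot \frac{28}{3}\right)\right) \left(- \frac{1}{2444608}\right)}{3} = - \frac{\left(4618100 + \left(- \frac{7}{3} + \frac{28}{9}\right)\right) \left(- \frac{1}{2444608}\right)}{3} = - \frac{\left(4618100 + \frac{7}{9}\right) \left(- \frac{1}{2444608}\right)}{3} = - \frac{\frac{41562907}{9} \left(- \frac{1}{2444608}\right)}{3} = \left(- \frac{1}{3}\right) \left(- \frac{41562907}{22001472}\right) = \frac{41562907}{66004416} \approx 0.6297$)
$\frac{1}{\left(r{\left(-1275 \right)} + v\right) + I} = \frac{1}{\left(\left(-1275\right)^{3} - 997907\right) + \frac{41562907}{66004416}} = \frac{1}{\left(-2072671875 - 997907\right) + \frac{41562907}{66004416}} = \frac{1}{-2073669782 + \frac{41562907}{66004416}} = \frac{1}{- \frac{136871362896194405}{66004416}} = - \frac{66004416}{136871362896194405}$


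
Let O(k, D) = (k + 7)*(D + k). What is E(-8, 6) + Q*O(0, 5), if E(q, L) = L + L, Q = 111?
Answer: 3897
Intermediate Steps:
E(q, L) = 2*L
O(k, D) = (7 + k)*(D + k)
E(-8, 6) + Q*O(0, 5) = 2*6 + 111*(0² + 7*5 + 7*0 + 5*0) = 12 + 111*(0 + 35 + 0 + 0) = 12 + 111*35 = 12 + 3885 = 3897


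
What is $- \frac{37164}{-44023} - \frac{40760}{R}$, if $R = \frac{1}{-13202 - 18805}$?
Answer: $\frac{3022770528396}{2317} \approx 1.3046 \cdot 10^{9}$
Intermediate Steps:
$R = - \frac{1}{32007}$ ($R = \frac{1}{-13202 - 18805} = \frac{1}{-32007} = - \frac{1}{32007} \approx -3.1243 \cdot 10^{-5}$)
$- \frac{37164}{-44023} - \frac{40760}{R} = - \frac{37164}{-44023} - \frac{40760}{- \frac{1}{32007}} = \left(-37164\right) \left(- \frac{1}{44023}\right) - -1304605320 = \frac{1956}{2317} + 1304605320 = \frac{3022770528396}{2317}$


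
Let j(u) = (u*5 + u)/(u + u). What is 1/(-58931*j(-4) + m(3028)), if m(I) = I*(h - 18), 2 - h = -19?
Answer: -1/167709 ≈ -5.9627e-6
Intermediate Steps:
h = 21 (h = 2 - 1*(-19) = 2 + 19 = 21)
j(u) = 3 (j(u) = (5*u + u)/((2*u)) = (6*u)*(1/(2*u)) = 3)
m(I) = 3*I (m(I) = I*(21 - 18) = I*3 = 3*I)
1/(-58931*j(-4) + m(3028)) = 1/(-58931*3 + 3*3028) = 1/(-176793 + 9084) = 1/(-167709) = -1/167709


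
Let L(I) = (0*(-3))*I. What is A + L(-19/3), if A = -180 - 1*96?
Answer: -276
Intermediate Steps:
L(I) = 0 (L(I) = 0*I = 0)
A = -276 (A = -180 - 96 = -276)
A + L(-19/3) = -276 + 0 = -276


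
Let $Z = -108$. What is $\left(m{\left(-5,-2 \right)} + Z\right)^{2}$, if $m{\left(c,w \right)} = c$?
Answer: $12769$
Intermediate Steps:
$\left(m{\left(-5,-2 \right)} + Z\right)^{2} = \left(-5 - 108\right)^{2} = \left(-113\right)^{2} = 12769$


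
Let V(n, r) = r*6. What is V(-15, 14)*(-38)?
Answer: -3192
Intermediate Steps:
V(n, r) = 6*r
V(-15, 14)*(-38) = (6*14)*(-38) = 84*(-38) = -3192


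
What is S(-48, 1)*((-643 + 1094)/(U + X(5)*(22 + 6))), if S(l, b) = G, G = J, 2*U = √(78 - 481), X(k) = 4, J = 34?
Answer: 6869632/50579 - 30668*I*√403/50579 ≈ 135.82 - 12.172*I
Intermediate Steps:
U = I*√403/2 (U = √(78 - 481)/2 = √(-403)/2 = (I*√403)/2 = I*√403/2 ≈ 10.037*I)
G = 34
S(l, b) = 34
S(-48, 1)*((-643 + 1094)/(U + X(5)*(22 + 6))) = 34*((-643 + 1094)/(I*√403/2 + 4*(22 + 6))) = 34*(451/(I*√403/2 + 4*28)) = 34*(451/(I*√403/2 + 112)) = 34*(451/(112 + I*√403/2)) = 15334/(112 + I*√403/2)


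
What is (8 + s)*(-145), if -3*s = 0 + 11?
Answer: -1885/3 ≈ -628.33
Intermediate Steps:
s = -11/3 (s = -(0 + 11)/3 = -⅓*11 = -11/3 ≈ -3.6667)
(8 + s)*(-145) = (8 - 11/3)*(-145) = (13/3)*(-145) = -1885/3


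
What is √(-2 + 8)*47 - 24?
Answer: -24 + 47*√6 ≈ 91.126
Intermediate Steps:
√(-2 + 8)*47 - 24 = √6*47 - 24 = 47*√6 - 24 = -24 + 47*√6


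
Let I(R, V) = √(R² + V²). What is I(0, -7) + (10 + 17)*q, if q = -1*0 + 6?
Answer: 169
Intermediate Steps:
q = 6 (q = 0 + 6 = 6)
I(0, -7) + (10 + 17)*q = √(0² + (-7)²) + (10 + 17)*6 = √(0 + 49) + 27*6 = √49 + 162 = 7 + 162 = 169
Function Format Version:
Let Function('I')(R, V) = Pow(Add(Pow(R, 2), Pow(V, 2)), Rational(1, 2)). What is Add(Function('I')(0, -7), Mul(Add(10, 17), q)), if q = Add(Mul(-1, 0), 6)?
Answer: 169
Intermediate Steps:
q = 6 (q = Add(0, 6) = 6)
Add(Function('I')(0, -7), Mul(Add(10, 17), q)) = Add(Pow(Add(Pow(0, 2), Pow(-7, 2)), Rational(1, 2)), Mul(Add(10, 17), 6)) = Add(Pow(Add(0, 49), Rational(1, 2)), Mul(27, 6)) = Add(Pow(49, Rational(1, 2)), 162) = Add(7, 162) = 169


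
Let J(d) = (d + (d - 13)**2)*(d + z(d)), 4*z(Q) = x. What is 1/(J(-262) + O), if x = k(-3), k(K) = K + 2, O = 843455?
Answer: -4/75681967 ≈ -5.2853e-8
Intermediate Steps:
k(K) = 2 + K
x = -1 (x = 2 - 3 = -1)
z(Q) = -1/4 (z(Q) = (1/4)*(-1) = -1/4)
J(d) = (-1/4 + d)*(d + (-13 + d)**2) (J(d) = (d + (d - 13)**2)*(d - 1/4) = (d + (-13 + d)**2)*(-1/4 + d) = (-1/4 + d)*(d + (-13 + d)**2))
1/(J(-262) + O) = 1/((-169/4 + (-262)**3 - 101/4*(-262)**2 + (701/4)*(-262)) + 843455) = 1/((-169/4 - 17984728 - 101/4*68644 - 91831/2) + 843455) = 1/((-169/4 - 17984728 - 1733261 - 91831/2) + 843455) = 1/(-79055787/4 + 843455) = 1/(-75681967/4) = -4/75681967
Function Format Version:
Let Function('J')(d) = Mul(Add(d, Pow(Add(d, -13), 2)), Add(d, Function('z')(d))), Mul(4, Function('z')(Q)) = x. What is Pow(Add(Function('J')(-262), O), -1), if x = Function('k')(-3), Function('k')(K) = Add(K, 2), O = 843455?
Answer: Rational(-4, 75681967) ≈ -5.2853e-8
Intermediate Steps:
Function('k')(K) = Add(2, K)
x = -1 (x = Add(2, -3) = -1)
Function('z')(Q) = Rational(-1, 4) (Function('z')(Q) = Mul(Rational(1, 4), -1) = Rational(-1, 4))
Function('J')(d) = Mul(Add(Rational(-1, 4), d), Add(d, Pow(Add(-13, d), 2))) (Function('J')(d) = Mul(Add(d, Pow(Add(d, -13), 2)), Add(d, Rational(-1, 4))) = Mul(Add(d, Pow(Add(-13, d), 2)), Add(Rational(-1, 4), d)) = Mul(Add(Rational(-1, 4), d), Add(d, Pow(Add(-13, d), 2))))
Pow(Add(Function('J')(-262), O), -1) = Pow(Add(Add(Rational(-169, 4), Pow(-262, 3), Mul(Rational(-101, 4), Pow(-262, 2)), Mul(Rational(701, 4), -262)), 843455), -1) = Pow(Add(Add(Rational(-169, 4), -17984728, Mul(Rational(-101, 4), 68644), Rational(-91831, 2)), 843455), -1) = Pow(Add(Add(Rational(-169, 4), -17984728, -1733261, Rational(-91831, 2)), 843455), -1) = Pow(Add(Rational(-79055787, 4), 843455), -1) = Pow(Rational(-75681967, 4), -1) = Rational(-4, 75681967)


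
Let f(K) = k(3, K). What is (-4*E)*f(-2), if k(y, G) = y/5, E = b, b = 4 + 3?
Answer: -84/5 ≈ -16.800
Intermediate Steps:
b = 7
E = 7
k(y, G) = y/5 (k(y, G) = y*(1/5) = y/5)
f(K) = 3/5 (f(K) = (1/5)*3 = 3/5)
(-4*E)*f(-2) = -4*7*(3/5) = -28*3/5 = -84/5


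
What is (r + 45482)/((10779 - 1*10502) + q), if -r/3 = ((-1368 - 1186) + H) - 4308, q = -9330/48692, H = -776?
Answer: 1665169016/6739177 ≈ 247.09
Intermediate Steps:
q = -4665/24346 (q = -9330*1/48692 = -4665/24346 ≈ -0.19161)
r = 22914 (r = -3*(((-1368 - 1186) - 776) - 4308) = -3*((-2554 - 776) - 4308) = -3*(-3330 - 4308) = -3*(-7638) = 22914)
(r + 45482)/((10779 - 1*10502) + q) = (22914 + 45482)/((10779 - 1*10502) - 4665/24346) = 68396/((10779 - 10502) - 4665/24346) = 68396/(277 - 4665/24346) = 68396/(6739177/24346) = 68396*(24346/6739177) = 1665169016/6739177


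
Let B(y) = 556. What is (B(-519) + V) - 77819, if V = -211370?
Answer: -288633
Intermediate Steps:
(B(-519) + V) - 77819 = (556 - 211370) - 77819 = -210814 - 77819 = -288633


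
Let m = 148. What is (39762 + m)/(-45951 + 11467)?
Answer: -19955/17242 ≈ -1.1573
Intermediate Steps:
(39762 + m)/(-45951 + 11467) = (39762 + 148)/(-45951 + 11467) = 39910/(-34484) = 39910*(-1/34484) = -19955/17242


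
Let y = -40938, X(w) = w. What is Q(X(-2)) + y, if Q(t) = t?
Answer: -40940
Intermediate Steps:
Q(X(-2)) + y = -2 - 40938 = -40940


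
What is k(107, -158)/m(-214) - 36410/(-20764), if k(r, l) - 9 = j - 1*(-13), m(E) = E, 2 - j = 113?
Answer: 1204967/555437 ≈ 2.1694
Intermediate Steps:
j = -111 (j = 2 - 1*113 = 2 - 113 = -111)
k(r, l) = -89 (k(r, l) = 9 + (-111 - 1*(-13)) = 9 + (-111 + 13) = 9 - 98 = -89)
k(107, -158)/m(-214) - 36410/(-20764) = -89/(-214) - 36410/(-20764) = -89*(-1/214) - 36410*(-1/20764) = 89/214 + 18205/10382 = 1204967/555437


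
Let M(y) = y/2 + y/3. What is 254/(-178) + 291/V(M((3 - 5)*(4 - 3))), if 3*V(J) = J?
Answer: -233726/445 ≈ -525.23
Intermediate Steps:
M(y) = 5*y/6 (M(y) = y*(½) + y*(⅓) = y/2 + y/3 = 5*y/6)
V(J) = J/3
254/(-178) + 291/V(M((3 - 5)*(4 - 3))) = 254/(-178) + 291/(((5*((3 - 5)*(4 - 3))/6)/3)) = 254*(-1/178) + 291/(((5*(-2*1)/6)/3)) = -127/89 + 291/((((⅚)*(-2))/3)) = -127/89 + 291/(((⅓)*(-5/3))) = -127/89 + 291/(-5/9) = -127/89 + 291*(-9/5) = -127/89 - 2619/5 = -233726/445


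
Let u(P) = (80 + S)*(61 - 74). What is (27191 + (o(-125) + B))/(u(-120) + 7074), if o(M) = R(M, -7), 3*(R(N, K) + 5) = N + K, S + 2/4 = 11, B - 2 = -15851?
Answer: 22586/11795 ≈ 1.9149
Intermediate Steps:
B = -15849 (B = 2 - 15851 = -15849)
S = 21/2 (S = -½ + 11 = 21/2 ≈ 10.500)
R(N, K) = -5 + K/3 + N/3 (R(N, K) = -5 + (N + K)/3 = -5 + (K + N)/3 = -5 + (K/3 + N/3) = -5 + K/3 + N/3)
o(M) = -22/3 + M/3 (o(M) = -5 + (⅓)*(-7) + M/3 = -5 - 7/3 + M/3 = -22/3 + M/3)
u(P) = -2353/2 (u(P) = (80 + 21/2)*(61 - 74) = (181/2)*(-13) = -2353/2)
(27191 + (o(-125) + B))/(u(-120) + 7074) = (27191 + ((-22/3 + (⅓)*(-125)) - 15849))/(-2353/2 + 7074) = (27191 + ((-22/3 - 125/3) - 15849))/(11795/2) = (27191 + (-49 - 15849))*(2/11795) = (27191 - 15898)*(2/11795) = 11293*(2/11795) = 22586/11795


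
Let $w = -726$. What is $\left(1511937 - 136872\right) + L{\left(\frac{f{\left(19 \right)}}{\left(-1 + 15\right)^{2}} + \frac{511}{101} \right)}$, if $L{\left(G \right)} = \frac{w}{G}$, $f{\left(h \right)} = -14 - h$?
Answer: $\frac{133123546599}{96823} \approx 1.3749 \cdot 10^{6}$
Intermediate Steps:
$L{\left(G \right)} = - \frac{726}{G}$
$\left(1511937 - 136872\right) + L{\left(\frac{f{\left(19 \right)}}{\left(-1 + 15\right)^{2}} + \frac{511}{101} \right)} = \left(1511937 - 136872\right) - \frac{726}{\frac{-14 - 19}{\left(-1 + 15\right)^{2}} + \frac{511}{101}} = 1375065 - \frac{726}{\frac{-14 - 19}{14^{2}} + 511 \cdot \frac{1}{101}} = 1375065 - \frac{726}{- \frac{33}{196} + \frac{511}{101}} = 1375065 - \frac{726}{\frac{96823}{19796}} = 1375065 - \frac{14371896}{96823} = \frac{133123546599}{96823}$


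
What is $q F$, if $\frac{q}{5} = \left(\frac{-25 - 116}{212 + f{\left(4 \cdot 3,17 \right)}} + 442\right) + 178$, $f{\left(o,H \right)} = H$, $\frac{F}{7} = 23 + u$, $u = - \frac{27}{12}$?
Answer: $\frac{412042295}{916} \approx 4.4983 \cdot 10^{5}$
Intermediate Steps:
$u = - \frac{9}{4}$ ($u = \left(-27\right) \frac{1}{12} = - \frac{9}{4} \approx -2.25$)
$F = \frac{581}{4}$ ($F = 7 \left(23 - \frac{9}{4}\right) = 7 \cdot \frac{83}{4} = \frac{581}{4} \approx 145.25$)
$q = \frac{709195}{229}$ ($q = 5 \left(\left(\frac{-25 - 116}{212 + 17} + 442\right) + 178\right) = 5 \left(\left(- \frac{141}{229} + 442\right) + 178\right) = 5 \left(\frac{101077}{229} + 178\right) = 5 \cdot \frac{141839}{229} = \frac{709195}{229} \approx 3096.9$)
$q F = \frac{709195}{229} \cdot \frac{581}{4} = \frac{412042295}{916}$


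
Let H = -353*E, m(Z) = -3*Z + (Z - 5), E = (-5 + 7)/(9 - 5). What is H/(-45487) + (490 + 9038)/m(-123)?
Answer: 866885345/21924734 ≈ 39.539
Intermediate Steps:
E = 1/2 (E = 2/4 = 2*(1/4) = 1/2 ≈ 0.50000)
m(Z) = -5 - 2*Z (m(Z) = -3*Z + (-5 + Z) = -5 - 2*Z)
H = -353/2 (H = -353*1/2 = -353/2 ≈ -176.50)
H/(-45487) + (490 + 9038)/m(-123) = -353/2/(-45487) + (490 + 9038)/(-5 - 2*(-123)) = -353/2*(-1/45487) + 9528/(-5 + 246) = 353/90974 + 9528/241 = 866885345/21924734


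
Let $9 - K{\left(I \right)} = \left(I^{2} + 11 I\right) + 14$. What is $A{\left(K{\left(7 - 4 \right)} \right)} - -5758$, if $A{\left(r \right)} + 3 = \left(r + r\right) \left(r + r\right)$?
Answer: $14591$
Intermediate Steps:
$K{\left(I \right)} = -5 - I^{2} - 11 I$ ($K{\left(I \right)} = 9 - \left(\left(I^{2} + 11 I\right) + 14\right) = 9 - \left(14 + I^{2} + 11 I\right) = -5 - I^{2} - 11 I$)
$A{\left(r \right)} = -3 + 4 r^{2}$ ($A{\left(r \right)} = -3 + \left(r + r\right) \left(r + r\right) = -3 + 2 r 2 r = -3 + 4 r^{2}$)
$A{\left(K{\left(7 - 4 \right)} \right)} - -5758 = \left(-3 + 4 \left(-5 - \left(7 - 4\right)^{2} - 11 \left(7 - 4\right)\right)^{2}\right) - -5758 = \left(-3 + 4 \left(-5 - 3^{2} - 33\right)^{2}\right) + 5758 = \left(-3 + 4 \left(-5 - 9 - 33\right)^{2}\right) + 5758 = \left(-3 + 4 \left(-47\right)^{2}\right) + 5758 = \left(-3 + 4 \cdot 2209\right) + 5758 = \left(-3 + 8836\right) + 5758 = 8833 + 5758 = 14591$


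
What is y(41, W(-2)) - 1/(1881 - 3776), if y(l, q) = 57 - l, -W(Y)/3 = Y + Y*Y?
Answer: 30321/1895 ≈ 16.001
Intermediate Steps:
W(Y) = -3*Y - 3*Y² (W(Y) = -3*(Y + Y*Y) = -3*(Y + Y²) = -3*Y - 3*Y²)
y(41, W(-2)) - 1/(1881 - 3776) = (57 - 1*41) - 1/(1881 - 3776) = (57 - 41) - 1/(-1895) = 16 - 1*(-1/1895) = 16 + 1/1895 = 30321/1895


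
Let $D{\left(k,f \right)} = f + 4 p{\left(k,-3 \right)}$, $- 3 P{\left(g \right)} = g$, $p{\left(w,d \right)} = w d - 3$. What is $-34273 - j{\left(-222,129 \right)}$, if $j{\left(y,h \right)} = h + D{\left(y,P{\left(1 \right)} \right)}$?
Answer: $- \frac{111161}{3} \approx -37054.0$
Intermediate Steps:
$p{\left(w,d \right)} = -3 + d w$ ($p{\left(w,d \right)} = d w - 3 = -3 + d w$)
$P{\left(g \right)} = - \frac{g}{3}$
$D{\left(k,f \right)} = -12 + f - 12 k$ ($D{\left(k,f \right)} = f + 4 \left(-3 - 3 k\right) = f - \left(12 + 12 k\right) = -12 + f - 12 k$)
$j{\left(y,h \right)} = - \frac{37}{3} + h - 12 y$ ($j{\left(y,h \right)} = h - \left(\frac{37}{3} + 12 y\right) = - \frac{37}{3} + h - 12 y$)
$-34273 - j{\left(-222,129 \right)} = -34273 - \left(- \frac{37}{3} + 129 - -2664\right) = -34273 - \left(- \frac{37}{3} + 129 + 2664\right) = -34273 - \frac{8342}{3} = - \frac{111161}{3}$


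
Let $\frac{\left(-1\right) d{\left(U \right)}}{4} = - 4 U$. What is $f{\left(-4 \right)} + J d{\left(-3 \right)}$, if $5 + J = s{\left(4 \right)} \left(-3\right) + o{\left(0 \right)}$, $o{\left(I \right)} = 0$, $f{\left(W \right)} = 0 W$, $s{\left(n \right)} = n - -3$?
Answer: $1248$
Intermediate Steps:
$s{\left(n \right)} = 3 + n$ ($s{\left(n \right)} = n + 3 = 3 + n$)
$f{\left(W \right)} = 0$
$d{\left(U \right)} = 16 U$ ($d{\left(U \right)} = - 4 \left(- 4 U\right) = 16 U$)
$J = -26$ ($J = -5 + \left(\left(3 + 4\right) \left(-3\right) + 0\right) = -5 + \left(7 \left(-3\right) + 0\right) = -5 + \left(-21 + 0\right) = -5 - 21 = -26$)
$f{\left(-4 \right)} + J d{\left(-3 \right)} = 0 - 26 \cdot 16 \left(-3\right) = 0 - -1248 = 0 + 1248 = 1248$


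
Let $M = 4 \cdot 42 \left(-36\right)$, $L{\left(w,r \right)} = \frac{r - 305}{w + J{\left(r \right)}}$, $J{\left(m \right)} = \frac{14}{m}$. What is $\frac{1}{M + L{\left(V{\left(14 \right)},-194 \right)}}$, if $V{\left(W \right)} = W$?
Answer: $- \frac{1351}{8219251} \approx -0.00016437$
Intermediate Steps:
$L{\left(w,r \right)} = \frac{-305 + r}{w + \frac{14}{r}}$ ($L{\left(w,r \right)} = \frac{r - 305}{w + \frac{14}{r}} = \frac{-305 + r}{w + \frac{14}{r}}$)
$M = -6048$ ($M = 168 \left(-36\right) = -6048$)
$\frac{1}{M + L{\left(V{\left(14 \right)},-194 \right)}} = \frac{1}{-6048 - \frac{194 \left(-305 - 194\right)}{14 - 2716}} = \frac{1}{-6048 - 194 \frac{1}{14 - 2716} \left(-499\right)} = \frac{1}{-6048 - 194 \frac{1}{-2702} \left(-499\right)} = \frac{1}{-6048 - \left(- \frac{97}{1351}\right) \left(-499\right)} = \frac{1}{-6048 - \frac{48403}{1351}} = \frac{1}{- \frac{8219251}{1351}} = - \frac{1351}{8219251}$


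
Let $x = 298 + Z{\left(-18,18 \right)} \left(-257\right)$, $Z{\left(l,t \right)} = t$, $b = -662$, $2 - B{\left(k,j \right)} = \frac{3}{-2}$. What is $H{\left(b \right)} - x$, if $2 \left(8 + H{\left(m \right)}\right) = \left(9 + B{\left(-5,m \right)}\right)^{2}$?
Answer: $\frac{35185}{8} \approx 4398.1$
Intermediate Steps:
$B{\left(k,j \right)} = \frac{7}{2}$ ($B{\left(k,j \right)} = 2 - \frac{3}{-2} = 2 - 3 \left(- \frac{1}{2}\right) = 2 - - \frac{3}{2} = 2 + \frac{3}{2} = \frac{7}{2}$)
$H{\left(m \right)} = \frac{561}{8}$ ($H{\left(m \right)} = -8 + \frac{\left(9 + \frac{7}{2}\right)^{2}}{2} = -8 + \frac{\left(\frac{25}{2}\right)^{2}}{2} = -8 + \frac{1}{2} \cdot \frac{625}{4} = -8 + \frac{625}{8} = \frac{561}{8}$)
$x = -4328$ ($x = 298 + 18 \left(-257\right) = 298 - 4626 = -4328$)
$H{\left(b \right)} - x = \frac{561}{8} - -4328 = \frac{561}{8} + 4328 = \frac{35185}{8}$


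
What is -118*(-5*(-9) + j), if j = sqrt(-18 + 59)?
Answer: -5310 - 118*sqrt(41) ≈ -6065.6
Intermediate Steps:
j = sqrt(41) ≈ 6.4031
-118*(-5*(-9) + j) = -118*(-5*(-9) + sqrt(41)) = -118*(45 + sqrt(41)) = -5310 - 118*sqrt(41)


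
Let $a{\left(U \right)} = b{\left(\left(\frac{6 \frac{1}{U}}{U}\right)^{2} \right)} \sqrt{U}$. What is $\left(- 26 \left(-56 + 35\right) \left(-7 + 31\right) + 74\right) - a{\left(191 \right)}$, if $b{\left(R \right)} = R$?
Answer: $13178 - \frac{36 \sqrt{191}}{1330863361} \approx 13178.0$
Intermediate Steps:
$a{\left(U \right)} = \frac{36}{U^{\frac{7}{2}}}$ ($a{\left(U \right)} = \left(\frac{6 \frac{1}{U}}{U}\right)^{2} \sqrt{U} = \left(\frac{6}{U^{2}}\right)^{2} \sqrt{U} = \frac{36}{U^{4}} \sqrt{U} = \frac{36}{U^{\frac{7}{2}}}$)
$\left(- 26 \left(-56 + 35\right) \left(-7 + 31\right) + 74\right) - a{\left(191 \right)} = \left(- 26 \left(-56 + 35\right) \left(-7 + 31\right) + 74\right) - \frac{36}{6967871 \sqrt{191}} = \left(- 26 \left(\left(-21\right) 24\right) + 74\right) - 36 \frac{\sqrt{191}}{1330863361} = \left(\left(-26\right) \left(-504\right) + 74\right) - \frac{36 \sqrt{191}}{1330863361} = \left(13104 + 74\right) - \frac{36 \sqrt{191}}{1330863361} = 13178 - \frac{36 \sqrt{191}}{1330863361}$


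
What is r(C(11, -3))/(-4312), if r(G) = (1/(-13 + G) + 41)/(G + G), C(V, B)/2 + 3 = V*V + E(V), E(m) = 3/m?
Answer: -50415/2508140656 ≈ -2.0101e-5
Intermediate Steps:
C(V, B) = -6 + 2*V**2 + 6/V (C(V, B) = -6 + 2*(V*V + 3/V) = -6 + 2*(V**2 + 3/V) = -6 + (2*V**2 + 6/V) = -6 + 2*V**2 + 6/V)
r(G) = (41 + 1/(-13 + G))/(2*G) (r(G) = (41 + 1/(-13 + G))/((2*G)) = (41 + 1/(-13 + G))*(1/(2*G)) = (41 + 1/(-13 + G))/(2*G))
r(C(11, -3))/(-4312) = ((-532 + 41*(-6 + 2*11**2 + 6/11))/(2*(-6 + 2*11**2 + 6/11)*(-13 + (-6 + 2*11**2 + 6/11))))/(-4312) = ((-532 + 41*(-6 + 2*121 + 6*(1/11)))/(2*(-6 + 2*121 + 6*(1/11))*(-13 + (-6 + 2*121 + 6*(1/11)))))*(-1/4312) = ((-532 + 41*(-6 + 242 + 6/11))/(2*(-6 + 242 + 6/11)*(-13 + (-6 + 242 + 6/11))))*(-1/4312) = ((-532 + 41*(2602/11))/(2*(2602/11)*(-13 + 2602/11)))*(-1/4312) = ((1/2)*(11/2602)*(-532 + 106682/11)/(2459/11))*(-1/4312) = ((1/2)*(11/2602)*(11/2459)*(100830/11))*(-1/4312) = (554565/6398318)*(-1/4312) = -50415/2508140656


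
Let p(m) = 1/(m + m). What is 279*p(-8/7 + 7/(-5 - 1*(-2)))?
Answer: -5859/146 ≈ -40.130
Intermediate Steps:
p(m) = 1/(2*m)
279*p(-8/7 + 7/(-5 - 1*(-2))) = 279*(1/(2*(-8/7 + 7/(-5 - 1*(-2))))) = 279*(1/(2*(-8*⅐ + 7/(-5 + 2)))) = 279*(1/(2*(-8/7 + 7/(-3)))) = 279*(1/(2*(-8/7 + 7*(-⅓)))) = 279*(1/(2*(-8/7 - 7/3))) = 279*(1/(2*(-73/21))) = 279*((½)*(-21/73)) = 279*(-21/146) = -5859/146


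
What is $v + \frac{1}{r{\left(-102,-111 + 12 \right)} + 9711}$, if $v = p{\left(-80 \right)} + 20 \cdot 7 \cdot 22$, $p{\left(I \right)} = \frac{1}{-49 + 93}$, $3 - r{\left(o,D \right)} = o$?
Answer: $\frac{332568545}{107976} \approx 3080.0$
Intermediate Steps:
$r{\left(o,D \right)} = 3 - o$
$p{\left(I \right)} = \frac{1}{44}$
$v = \frac{135521}{44}$ ($v = \frac{1}{44} + 20 \cdot 7 \cdot 22 = \frac{1}{44} + 140 \cdot 22 = \frac{1}{44} + 3080 = \frac{135521}{44} \approx 3080.0$)
$v + \frac{1}{r{\left(-102,-111 + 12 \right)} + 9711} = \frac{135521}{44} + \frac{1}{\left(3 - -102\right) + 9711} = \frac{135521}{44} + \frac{1}{\left(3 + 102\right) + 9711} = \frac{135521}{44} + \frac{1}{105 + 9711} = \frac{135521}{44} + \frac{1}{9816} = \frac{332568545}{107976}$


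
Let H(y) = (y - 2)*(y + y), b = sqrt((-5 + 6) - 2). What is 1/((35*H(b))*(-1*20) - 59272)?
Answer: -3617/209813024 - 175*I/209813024 ≈ -1.7239e-5 - 8.3408e-7*I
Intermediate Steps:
b = I (b = sqrt(1 - 2) = sqrt(-1) = I ≈ 1.0*I)
H(y) = 2*y*(-2 + y) (H(y) = (-2 + y)*(2*y) = 2*y*(-2 + y))
1/((35*H(b))*(-1*20) - 59272) = 1/((35*(2*I*(-2 + I)))*(-1*20) - 59272) = 1/((70*I*(-2 + I))*(-20) - 59272) = 1/(-1400*I*(-2 + I) - 59272) = 1/(-59272 - 1400*I*(-2 + I))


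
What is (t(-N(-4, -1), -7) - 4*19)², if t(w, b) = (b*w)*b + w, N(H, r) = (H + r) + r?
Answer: 50176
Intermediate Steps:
N(H, r) = H + 2*r
t(w, b) = w + w*b² (t(w, b) = w*b² + w = w + w*b²)
(t(-N(-4, -1), -7) - 4*19)² = ((-(-4 + 2*(-1)))*(1 + (-7)²) - 4*19)² = ((-(-4 - 2))*(1 + 49) - 76)² = (-1*(-6)*50 - 76)² = (6*50 - 76)² = (300 - 76)² = 224² = 50176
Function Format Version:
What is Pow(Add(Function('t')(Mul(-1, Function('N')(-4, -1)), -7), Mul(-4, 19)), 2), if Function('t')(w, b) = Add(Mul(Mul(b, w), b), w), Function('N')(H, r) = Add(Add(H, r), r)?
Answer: 50176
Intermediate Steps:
Function('N')(H, r) = Add(H, Mul(2, r))
Function('t')(w, b) = Add(w, Mul(w, Pow(b, 2))) (Function('t')(w, b) = Add(Mul(w, Pow(b, 2)), w) = Add(w, Mul(w, Pow(b, 2))))
Pow(Add(Function('t')(Mul(-1, Function('N')(-4, -1)), -7), Mul(-4, 19)), 2) = Pow(Add(Mul(Mul(-1, Add(-4, Mul(2, -1))), Add(1, Pow(-7, 2))), Mul(-4, 19)), 2) = Pow(Add(Mul(Mul(-1, Add(-4, -2)), Add(1, 49)), -76), 2) = Pow(Add(Mul(Mul(-1, -6), 50), -76), 2) = Pow(Add(Mul(6, 50), -76), 2) = Pow(Add(300, -76), 2) = Pow(224, 2) = 50176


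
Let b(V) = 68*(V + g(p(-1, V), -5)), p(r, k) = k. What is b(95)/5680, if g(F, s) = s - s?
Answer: 323/284 ≈ 1.1373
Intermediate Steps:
g(F, s) = 0
b(V) = 68*V (b(V) = 68*(V + 0) = 68*V)
b(95)/5680 = (68*95)/5680 = 6460*(1/5680) = 323/284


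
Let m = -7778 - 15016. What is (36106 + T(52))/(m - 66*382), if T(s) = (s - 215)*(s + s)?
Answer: -9577/24003 ≈ -0.39899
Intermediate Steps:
T(s) = 2*s*(-215 + s) (T(s) = (-215 + s)*(2*s) = 2*s*(-215 + s))
m = -22794
(36106 + T(52))/(m - 66*382) = (36106 + 2*52*(-215 + 52))/(-22794 - 66*382) = (36106 + 2*52*(-163))/(-22794 - 25212) = (36106 - 16952)/(-48006) = 19154*(-1/48006) = -9577/24003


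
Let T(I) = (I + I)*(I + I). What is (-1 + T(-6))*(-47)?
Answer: -6721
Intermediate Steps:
T(I) = 4*I² (T(I) = (2*I)*(2*I) = 4*I²)
(-1 + T(-6))*(-47) = (-1 + 4*(-6)²)*(-47) = (-1 + 4*36)*(-47) = (-1 + 144)*(-47) = 143*(-47) = -6721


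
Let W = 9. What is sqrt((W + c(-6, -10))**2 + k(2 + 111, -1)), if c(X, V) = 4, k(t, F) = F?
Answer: 2*sqrt(42) ≈ 12.961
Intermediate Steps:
sqrt((W + c(-6, -10))**2 + k(2 + 111, -1)) = sqrt((9 + 4)**2 - 1) = sqrt(13**2 - 1) = sqrt(169 - 1) = sqrt(168) = 2*sqrt(42)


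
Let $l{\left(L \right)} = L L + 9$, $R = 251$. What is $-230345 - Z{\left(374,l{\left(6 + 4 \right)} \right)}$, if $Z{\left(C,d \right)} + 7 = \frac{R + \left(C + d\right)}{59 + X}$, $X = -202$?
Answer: $- \frac{32937600}{143} \approx -2.3033 \cdot 10^{5}$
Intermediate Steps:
$l{\left(L \right)} = 9 + L^{2}$ ($l{\left(L \right)} = L^{2} + 9 = 9 + L^{2}$)
$Z{\left(C,d \right)} = - \frac{1252}{143} - \frac{C}{143} - \frac{d}{143}$ ($Z{\left(C,d \right)} = -7 + \frac{251 + \left(C + d\right)}{59 - 202} = -7 + \frac{251 + C + d}{-143} = -7 + \left(251 + C + d\right) \left(- \frac{1}{143}\right) = -7 - \left(\frac{251}{143} + \frac{C}{143} + \frac{d}{143}\right) = - \frac{1252}{143} - \frac{C}{143} - \frac{d}{143}$)
$-230345 - Z{\left(374,l{\left(6 + 4 \right)} \right)} = -230345 - \left(- \frac{1252}{143} - \frac{34}{13} - \frac{9 + \left(6 + 4\right)^{2}}{143}\right) = -230345 - \left(- \frac{1252}{143} - \frac{34}{13} - \frac{9 + 10^{2}}{143}\right) = -230345 - \left(- \frac{1252}{143} - \frac{34}{13} - \frac{9 + 100}{143}\right) = -230345 - \left(- \frac{1252}{143} - \frac{34}{13} - \frac{109}{143}\right) = -230345 - - \frac{1735}{143} = -230345 + \frac{1735}{143} = - \frac{32937600}{143}$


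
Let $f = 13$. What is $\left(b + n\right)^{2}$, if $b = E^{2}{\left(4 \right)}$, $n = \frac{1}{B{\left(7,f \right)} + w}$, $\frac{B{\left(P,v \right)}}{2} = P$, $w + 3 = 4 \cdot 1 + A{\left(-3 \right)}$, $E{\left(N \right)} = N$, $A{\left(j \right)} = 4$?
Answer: $\frac{93025}{361} \approx 257.69$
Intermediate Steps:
$w = 5$ ($w = -3 + \left(4 \cdot 1 + 4\right) = -3 + \left(4 + 4\right) = -3 + 8 = 5$)
$B{\left(P,v \right)} = 2 P$
$n = \frac{1}{19}$ ($n = \frac{1}{2 \cdot 7 + 5} = \frac{1}{14 + 5} = \frac{1}{19} \approx 0.052632$)
$b = 16$ ($b = 4^{2} = 16$)
$\left(b + n\right)^{2} = \left(16 + \frac{1}{19}\right)^{2} = \left(\frac{305}{19}\right)^{2} = \frac{93025}{361}$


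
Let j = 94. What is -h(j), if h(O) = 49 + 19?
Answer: -68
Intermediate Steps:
h(O) = 68
-h(j) = -1*68 = -68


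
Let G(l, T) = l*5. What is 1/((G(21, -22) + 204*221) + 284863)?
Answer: 1/330052 ≈ 3.0298e-6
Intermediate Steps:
G(l, T) = 5*l
1/((G(21, -22) + 204*221) + 284863) = 1/((5*21 + 204*221) + 284863) = 1/((105 + 45084) + 284863) = 1/(45189 + 284863) = 1/330052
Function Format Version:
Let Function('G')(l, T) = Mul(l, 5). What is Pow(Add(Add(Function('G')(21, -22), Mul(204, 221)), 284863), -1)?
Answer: Rational(1, 330052) ≈ 3.0298e-6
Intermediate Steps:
Function('G')(l, T) = Mul(5, l)
Pow(Add(Add(Function('G')(21, -22), Mul(204, 221)), 284863), -1) = Pow(Add(Add(Mul(5, 21), Mul(204, 221)), 284863), -1) = Pow(Add(Add(105, 45084), 284863), -1) = Pow(Add(45189, 284863), -1) = Pow(330052, -1) = Rational(1, 330052)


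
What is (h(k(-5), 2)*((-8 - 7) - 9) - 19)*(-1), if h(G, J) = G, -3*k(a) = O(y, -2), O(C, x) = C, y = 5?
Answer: -21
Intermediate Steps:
k(a) = -5/3 (k(a) = -⅓*5 = -5/3)
(h(k(-5), 2)*((-8 - 7) - 9) - 19)*(-1) = (-5*((-8 - 7) - 9)/3 - 19)*(-1) = (-5*(-15 - 9)/3 - 19)*(-1) = (-5/3*(-24) - 19)*(-1) = (40 - 19)*(-1) = 21*(-1) = -21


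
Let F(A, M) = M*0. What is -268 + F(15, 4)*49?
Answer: -268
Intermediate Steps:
F(A, M) = 0
-268 + F(15, 4)*49 = -268 + 0*49 = -268 + 0 = -268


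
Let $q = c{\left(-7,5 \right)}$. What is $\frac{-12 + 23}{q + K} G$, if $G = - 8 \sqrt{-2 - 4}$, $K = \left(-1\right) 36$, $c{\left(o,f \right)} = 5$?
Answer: $\frac{88 i \sqrt{6}}{31} \approx 6.9534 i$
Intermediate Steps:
$q = 5$
$K = -36$
$G = - 8 i \sqrt{6}$ ($G = - 8 \sqrt{-6} = - 8 i \sqrt{6} \approx - 19.596 i$)
$\frac{-12 + 23}{q + K} G = \frac{-12 + 23}{5 - 36} \left(- 8 i \sqrt{6}\right) = \frac{11}{-31} \left(- 8 i \sqrt{6}\right) = 11 \left(- \frac{1}{31}\right) \left(- 8 i \sqrt{6}\right) = - \frac{11 \left(- 8 i \sqrt{6}\right)}{31} = \frac{88 i \sqrt{6}}{31}$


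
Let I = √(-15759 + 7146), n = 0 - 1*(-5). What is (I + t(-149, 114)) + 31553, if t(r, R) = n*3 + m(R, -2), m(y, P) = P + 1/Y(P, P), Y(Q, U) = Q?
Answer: 63131/2 + 3*I*√957 ≈ 31566.0 + 92.806*I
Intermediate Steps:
n = 5 (n = 0 + 5 = 5)
m(y, P) = P + 1/P
I = 3*I*√957 (I = √(-8613) = 3*I*√957 ≈ 92.806*I)
t(r, R) = 25/2 (t(r, R) = 5*3 + (-2 + 1/(-2)) = 15 + (-2 - ½) = 15 - 5/2 = 25/2)
(I + t(-149, 114)) + 31553 = (3*I*√957 + 25/2) + 31553 = (25/2 + 3*I*√957) + 31553 = 63131/2 + 3*I*√957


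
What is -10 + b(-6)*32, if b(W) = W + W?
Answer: -394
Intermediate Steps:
b(W) = 2*W
-10 + b(-6)*32 = -10 + (2*(-6))*32 = -10 - 12*32 = -10 - 384 = -394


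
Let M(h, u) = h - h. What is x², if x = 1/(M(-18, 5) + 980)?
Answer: 1/960400 ≈ 1.0412e-6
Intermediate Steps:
M(h, u) = 0
x = 1/980 (x = 1/(0 + 980) = 1/980 ≈ 0.0010204)
x² = (1/980)² = 1/960400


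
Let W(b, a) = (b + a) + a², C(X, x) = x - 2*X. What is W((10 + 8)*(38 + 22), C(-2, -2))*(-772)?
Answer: -838392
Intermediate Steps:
W(b, a) = a + b + a² (W(b, a) = (a + b) + a² = a + b + a²)
W((10 + 8)*(38 + 22), C(-2, -2))*(-772) = ((-2 - 2*(-2)) + (10 + 8)*(38 + 22) + (-2 - 2*(-2))²)*(-772) = ((-2 + 4) + 18*60 + (-2 + 4)²)*(-772) = (2 + 1080 + 2²)*(-772) = (2 + 1080 + 4)*(-772) = 1086*(-772) = -838392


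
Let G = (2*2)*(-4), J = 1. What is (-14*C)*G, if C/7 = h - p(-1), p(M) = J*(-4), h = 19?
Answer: 36064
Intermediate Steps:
p(M) = -4 (p(M) = 1*(-4) = -4)
C = 161 (C = 7*(19 - 1*(-4)) = 7*(19 + 4) = 7*23 = 161)
G = -16 (G = 4*(-4) = -16)
(-14*C)*G = -14*161*(-16) = -2254*(-16) = 36064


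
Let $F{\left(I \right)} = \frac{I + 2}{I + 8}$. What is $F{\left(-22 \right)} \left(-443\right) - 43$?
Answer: $- \frac{4731}{7} \approx -675.86$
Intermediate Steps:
$F{\left(I \right)} = \frac{2 + I}{8 + I}$
$F{\left(-22 \right)} \left(-443\right) - 43 = \frac{2 - 22}{8 - 22} \left(-443\right) - 43 = \frac{1}{-14} \left(-20\right) \left(-443\right) - 43 = \left(- \frac{1}{14}\right) \left(-20\right) \left(-443\right) - 43 = \frac{10}{7} \left(-443\right) - 43 = - \frac{4430}{7} - 43 = - \frac{4731}{7}$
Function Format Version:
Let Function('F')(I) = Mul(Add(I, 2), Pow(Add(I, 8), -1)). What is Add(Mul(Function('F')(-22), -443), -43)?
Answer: Rational(-4731, 7) ≈ -675.86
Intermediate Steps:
Function('F')(I) = Mul(Pow(Add(8, I), -1), Add(2, I)) (Function('F')(I) = Mul(Add(2, I), Pow(Add(8, I), -1)) = Mul(Pow(Add(8, I), -1), Add(2, I)))
Add(Mul(Function('F')(-22), -443), -43) = Add(Mul(Mul(Pow(Add(8, -22), -1), Add(2, -22)), -443), -43) = Add(Mul(Mul(Pow(-14, -1), -20), -443), -43) = Add(Mul(Mul(Rational(-1, 14), -20), -443), -43) = Add(Mul(Rational(10, 7), -443), -43) = Add(Rational(-4430, 7), -43) = Rational(-4731, 7)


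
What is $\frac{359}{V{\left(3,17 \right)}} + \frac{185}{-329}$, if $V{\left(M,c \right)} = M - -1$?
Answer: $\frac{117371}{1316} \approx 89.188$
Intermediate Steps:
$V{\left(M,c \right)} = 1 + M$ ($V{\left(M,c \right)} = M + 1 = 1 + M$)
$\frac{359}{V{\left(3,17 \right)}} + \frac{185}{-329} = \frac{359}{1 + 3} + \frac{185}{-329} = \frac{359}{4} + 185 \left(- \frac{1}{329}\right) = 359 \cdot \frac{1}{4} - \frac{185}{329} = \frac{359}{4} - \frac{185}{329} = \frac{117371}{1316}$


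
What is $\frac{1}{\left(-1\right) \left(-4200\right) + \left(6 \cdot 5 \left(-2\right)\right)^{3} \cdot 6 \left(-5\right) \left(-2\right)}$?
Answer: $- \frac{1}{12955800} \approx -7.7186 \cdot 10^{-8}$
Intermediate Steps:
$\frac{1}{\left(-1\right) \left(-4200\right) + \left(6 \cdot 5 \left(-2\right)\right)^{3} \cdot 6 \left(-5\right) \left(-2\right)} = \frac{1}{4200 + \left(30 \left(-2\right)\right)^{3} \left(\left(-30\right) \left(-2\right)\right)} = \frac{1}{4200 + \left(-60\right)^{3} \cdot 60} = \frac{1}{4200 - 12960000} = \frac{1}{-12955800} = - \frac{1}{12955800}$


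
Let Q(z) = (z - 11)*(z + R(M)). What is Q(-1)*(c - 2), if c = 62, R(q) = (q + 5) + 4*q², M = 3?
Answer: -30960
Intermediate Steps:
R(q) = 5 + q + 4*q² (R(q) = (5 + q) + 4*q² = 5 + q + 4*q²)
Q(z) = (-11 + z)*(44 + z) (Q(z) = (z - 11)*(z + (5 + 3 + 4*3²)) = (-11 + z)*(z + (5 + 3 + 4*9)) = (-11 + z)*(z + (5 + 3 + 36)) = (-11 + z)*(z + 44) = (-11 + z)*(44 + z))
Q(-1)*(c - 2) = (-484 + (-1)² + 33*(-1))*(62 - 2) = (-484 + 1 - 33)*60 = -516*60 = -30960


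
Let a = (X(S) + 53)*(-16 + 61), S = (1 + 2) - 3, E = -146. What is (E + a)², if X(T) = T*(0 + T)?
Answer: 5013121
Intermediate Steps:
S = 0 (S = 3 - 3 = 0)
X(T) = T² (X(T) = T*T = T²)
a = 2385 (a = (0² + 53)*(-16 + 61) = (0 + 53)*45 = 53*45 = 2385)
(E + a)² = (-146 + 2385)² = 2239² = 5013121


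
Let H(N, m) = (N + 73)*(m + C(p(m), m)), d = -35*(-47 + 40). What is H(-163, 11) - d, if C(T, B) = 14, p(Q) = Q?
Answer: -2495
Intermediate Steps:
d = 245 (d = -35*(-7) = 245)
H(N, m) = (14 + m)*(73 + N) (H(N, m) = (N + 73)*(m + 14) = (73 + N)*(14 + m) = (14 + m)*(73 + N))
H(-163, 11) - d = (1022 + 14*(-163) + 73*11 - 163*11) - 1*245 = (1022 - 2282 + 803 - 1793) - 245 = -2250 - 245 = -2495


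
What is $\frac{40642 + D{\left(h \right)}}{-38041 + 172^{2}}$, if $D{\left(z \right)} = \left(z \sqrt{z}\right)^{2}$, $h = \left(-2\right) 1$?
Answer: $- \frac{40634}{8457} \approx -4.8048$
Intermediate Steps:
$h = -2$
$D{\left(z \right)} = z^{3}$ ($D{\left(z \right)} = \left(z^{\frac{3}{2}}\right)^{2} = z^{3}$)
$\frac{40642 + D{\left(h \right)}}{-38041 + 172^{2}} = \frac{40642 + \left(-2\right)^{3}}{-38041 + 172^{2}} = \frac{40642 - 8}{-38041 + 29584} = \frac{40634}{-8457} = 40634 \left(- \frac{1}{8457}\right) = - \frac{40634}{8457}$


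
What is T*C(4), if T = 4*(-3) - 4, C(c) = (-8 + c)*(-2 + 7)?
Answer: 320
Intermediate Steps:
C(c) = -40 + 5*c (C(c) = (-8 + c)*5 = -40 + 5*c)
T = -16 (T = -12 - 4 = -16)
T*C(4) = -16*(-40 + 5*4) = -16*(-40 + 20) = -16*(-20) = 320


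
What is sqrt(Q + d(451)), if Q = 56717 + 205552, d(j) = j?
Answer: 8*sqrt(4105) ≈ 512.56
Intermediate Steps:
Q = 262269
sqrt(Q + d(451)) = sqrt(262269 + 451) = sqrt(262720) = 8*sqrt(4105)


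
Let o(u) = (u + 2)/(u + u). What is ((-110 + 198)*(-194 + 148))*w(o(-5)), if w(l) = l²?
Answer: -9108/25 ≈ -364.32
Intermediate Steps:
o(u) = (2 + u)/(2*u) (o(u) = (2 + u)/((2*u)) = (2 + u)*(1/(2*u)) = (2 + u)/(2*u))
((-110 + 198)*(-194 + 148))*w(o(-5)) = ((-110 + 198)*(-194 + 148))*((½)*(2 - 5)/(-5))² = (88*(-46))*((½)*(-⅕)*(-3))² = -4048*(3/10)² = -4048*9/100 = -9108/25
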